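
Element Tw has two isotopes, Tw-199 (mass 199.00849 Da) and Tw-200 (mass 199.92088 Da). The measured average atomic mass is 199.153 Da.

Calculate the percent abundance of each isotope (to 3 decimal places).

Tw-199: 84.161%, Tw-200: 15.839%

Let x be the fractional abundance of Tw-199; then Tw-200 has abundance 1 − x.
199.00849·x + 199.92088·(1 − x) = 199.153
(199.00849 − 199.92088)·x = 199.153 − 199.92088
x = -0.76788 / -0.91239 = 0.84161 → 84.161% Tw-199, 15.839% Tw-200.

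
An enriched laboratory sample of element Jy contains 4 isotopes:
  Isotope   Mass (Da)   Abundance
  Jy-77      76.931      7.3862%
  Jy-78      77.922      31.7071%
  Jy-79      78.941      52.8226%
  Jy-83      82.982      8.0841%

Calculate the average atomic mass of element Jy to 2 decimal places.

Ar = Σ fᵢ·mᵢ = 0.073862 × 76.931 + 0.317071 × 77.922 + 0.528226 × 78.941 + 0.080841 × 82.982
= 5.6823 + 24.7068 + 41.6987 + 6.7083 = 78.7961 Da

78.80 Da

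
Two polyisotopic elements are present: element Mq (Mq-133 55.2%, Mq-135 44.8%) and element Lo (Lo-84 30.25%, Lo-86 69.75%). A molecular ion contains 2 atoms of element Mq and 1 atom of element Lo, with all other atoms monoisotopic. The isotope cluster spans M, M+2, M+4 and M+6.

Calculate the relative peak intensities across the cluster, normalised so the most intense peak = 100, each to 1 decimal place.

22.7 : 89.3 : 100.0 : 34.5

Element Mq pattern (n=2): 0.304704 : 0.494592 : 0.200704
Element Lo pattern (n=1): 0.3025 : 0.6975
Convolve the two distributions (both contribute in 2-u steps):
  M: 0.304704×0.3025 = 0.092173
  M+2: 0.304704×0.6975 + 0.494592×0.3025 = 0.362145
  M+4: 0.494592×0.6975 + 0.200704×0.3025 = 0.405691
  M+6: 0.200704×0.6975 = 0.139991
Scale to base peak (0.405691) = 100: 22.7 : 89.3 : 100.0 : 34.5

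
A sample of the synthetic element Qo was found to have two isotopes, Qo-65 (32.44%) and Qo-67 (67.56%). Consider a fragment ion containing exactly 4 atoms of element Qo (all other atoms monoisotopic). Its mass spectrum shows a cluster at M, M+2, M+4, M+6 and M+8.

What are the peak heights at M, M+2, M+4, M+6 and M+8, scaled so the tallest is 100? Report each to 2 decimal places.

Each Qo atom is independently Qo-65 (p = 0.3244) or Qo-67 (q = 0.6756); the cluster is the binomial expansion (p + q)^4.
P(M) = 0.3244^4 = 0.011074
P(M+2) = 4 × 0.3244^3 × 0.6756^1 = 0.092255
P(M+4) = 6 × 0.3244^2 × 0.6756^2 = 0.288199
P(M+6) = 4 × 0.3244^1 × 0.6756^3 = 0.400138
P(M+8) = 0.6756^4 = 0.208333
The M+6 peak is largest (0.400138); scaling to 100 gives 2.77 : 23.06 : 72.02 : 100.00 : 52.07.

2.77 : 23.06 : 72.02 : 100.00 : 52.07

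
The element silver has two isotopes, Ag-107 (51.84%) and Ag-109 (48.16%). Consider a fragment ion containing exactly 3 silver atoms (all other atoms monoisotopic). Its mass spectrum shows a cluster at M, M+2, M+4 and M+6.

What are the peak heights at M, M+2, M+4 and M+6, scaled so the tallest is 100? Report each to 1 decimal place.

Each Ag atom is independently Ag-107 (p = 0.5184) or Ag-109 (q = 0.4816); the cluster is the binomial expansion (p + q)^3.
P(M) = 0.5184^3 = 0.139314
P(M+2) = 3 × 0.5184^2 × 0.4816^1 = 0.388273
P(M+4) = 3 × 0.5184^1 × 0.4816^2 = 0.360711
P(M+6) = 0.4816^3 = 0.111702
The M+2 peak is largest (0.388273); scaling to 100 gives 35.9 : 100.0 : 92.9 : 28.8.

35.9 : 100.0 : 92.9 : 28.8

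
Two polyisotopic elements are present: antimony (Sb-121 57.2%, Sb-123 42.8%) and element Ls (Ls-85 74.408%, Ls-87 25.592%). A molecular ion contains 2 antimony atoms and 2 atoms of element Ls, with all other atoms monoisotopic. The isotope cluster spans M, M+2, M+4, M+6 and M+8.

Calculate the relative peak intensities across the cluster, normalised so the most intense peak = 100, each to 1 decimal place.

45.8 : 100.0 : 78.2 : 25.7 : 3.0

Antimony pattern (n=2): 0.327184 : 0.489632 : 0.183184
Element Ls pattern (n=2): 0.55365505 : 0.38084991 : 0.06549505
Convolve the two distributions (both contribute in 2-u steps):
  M: 0.327184×0.55365505 = 0.181147
  M+2: 0.327184×0.38084991 + 0.489632×0.55365505 = 0.395695
  M+4: 0.327184×0.06549505 + 0.489632×0.38084991 + 0.183184×0.55365505 = 0.309326
  M+6: 0.489632×0.06549505 + 0.183184×0.38084991 = 0.101834
  M+8: 0.183184×0.06549505 = 0.011998
Scale to base peak (0.395695) = 100: 45.8 : 100.0 : 78.2 : 25.7 : 3.0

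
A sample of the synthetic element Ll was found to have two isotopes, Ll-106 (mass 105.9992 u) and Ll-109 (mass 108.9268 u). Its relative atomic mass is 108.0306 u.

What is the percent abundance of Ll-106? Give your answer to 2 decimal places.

Writing the weighted mean with unknown fraction x of Ll-106:
105.9992·x + 108.9268·(1 − x) = 108.0306
(105.9992 − 108.9268)·x = 108.0306 − 108.9268
x = -0.8962 / -2.9276 = 0.30612 → 30.61% Ll-106, 69.39% Ll-109.

30.61%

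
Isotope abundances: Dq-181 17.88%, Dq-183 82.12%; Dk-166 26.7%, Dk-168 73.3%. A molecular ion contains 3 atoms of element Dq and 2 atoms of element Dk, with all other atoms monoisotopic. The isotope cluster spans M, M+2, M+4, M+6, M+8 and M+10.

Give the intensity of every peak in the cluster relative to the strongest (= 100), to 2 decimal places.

0.10 : 1.91 : 14.52 : 54.34 : 100.00 : 72.37

Element Dq pattern (n=3): 0.00571614 : 0.07875991 : 0.36173177 : 0.55379218
Element Dk pattern (n=2): 0.071289 : 0.391422 : 0.537289
Convolve the two distributions (both contribute in 2-u steps):
  M: 0.00571614×0.071289 = 0.000407
  M+2: 0.00571614×0.391422 + 0.07875991×0.071289 = 0.007852
  M+4: 0.00571614×0.537289 + 0.07875991×0.391422 + 0.36173177×0.071289 = 0.059687
  M+6: 0.07875991×0.537289 + 0.36173177×0.391422 + 0.55379218×0.071289 = 0.223386
  M+8: 0.36173177×0.537289 + 0.55379218×0.391422 = 0.411121
  M+10: 0.55379218×0.537289 = 0.297546
Scale to base peak (0.411121) = 100: 0.10 : 1.91 : 14.52 : 54.34 : 100.00 : 72.37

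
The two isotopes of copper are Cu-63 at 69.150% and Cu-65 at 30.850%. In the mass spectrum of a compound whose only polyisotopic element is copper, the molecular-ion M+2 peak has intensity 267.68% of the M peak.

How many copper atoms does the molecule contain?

6

For n independent Cu atoms, I(M+2)/I(M) = n · (abundance Cu-65) / (abundance Cu-63) = n · 0.30850/0.69150.
n = 2.6768 × 0.69150/0.30850 = 6.00 ≈ 6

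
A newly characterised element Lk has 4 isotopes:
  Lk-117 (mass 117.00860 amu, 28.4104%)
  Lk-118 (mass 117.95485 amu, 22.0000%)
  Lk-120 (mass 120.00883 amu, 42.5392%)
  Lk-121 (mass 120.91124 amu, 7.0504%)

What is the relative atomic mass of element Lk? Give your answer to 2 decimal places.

Ar = Σ fᵢ·mᵢ = 0.284104 × 117.00860 + 0.220000 × 117.95485 + 0.425392 × 120.00883 + 0.070504 × 120.91124
= 33.242611 + 25.950067 + 51.050796 + 8.524726 = 118.768200 amu

118.77 amu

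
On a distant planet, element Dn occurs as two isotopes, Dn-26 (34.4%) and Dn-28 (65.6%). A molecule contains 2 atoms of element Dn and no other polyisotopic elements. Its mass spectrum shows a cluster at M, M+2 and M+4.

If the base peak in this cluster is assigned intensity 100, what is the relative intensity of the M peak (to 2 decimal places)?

(0.344 + 0.656)^2 gives M 0.1183, M+2 0.4513, M+4 0.4303; the largest is M+2.
P(M+2) = C(2,1) × 0.344^1 × 0.656^1 = 2 × 0.3440 × 0.6560 = 0.451328 (base)
P(M) = C(2,0) × 0.344^2 × 0.656^0 = 1 × 0.118336 × 1.0000 = 0.118336
Relative intensity = 0.118336 / 0.451328 × 100 = 26.22

26.22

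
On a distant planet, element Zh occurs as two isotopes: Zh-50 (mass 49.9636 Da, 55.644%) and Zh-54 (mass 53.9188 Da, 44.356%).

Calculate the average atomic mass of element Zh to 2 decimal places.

The abundance-weighted mean is 0.55644 × 49.9636 + 0.44356 × 53.9188
= 27.80175 + 23.91622 = 51.71797 Da

51.72 Da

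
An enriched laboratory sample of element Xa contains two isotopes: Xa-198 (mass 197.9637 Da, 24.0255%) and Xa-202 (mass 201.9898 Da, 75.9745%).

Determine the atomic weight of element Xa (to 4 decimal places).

Average mass = Σ (abundance × isotope mass) = 0.240255 × 197.9637 + 0.759745 × 201.9898
= 47.56177 + 153.46074 = 201.02251 Da

201.0225 Da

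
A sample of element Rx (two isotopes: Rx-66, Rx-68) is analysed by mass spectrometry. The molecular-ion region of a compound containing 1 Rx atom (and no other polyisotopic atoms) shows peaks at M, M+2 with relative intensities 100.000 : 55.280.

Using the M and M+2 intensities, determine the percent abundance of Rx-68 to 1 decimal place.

35.6%

Let p = fractional abundance of Rx-66. I(M+2)/I(M) = [C(1,1)·p^0·(1−p)] / p^1 = 1·(1−p)/p = 55.280/100.000 = 0.5528
(1−p)/p = 0.5528/1 = 0.5528  ⇒  p = 1/(1 + 0.5528) = 0.6440
Rx-66: 64.4%, Rx-68: 35.6%.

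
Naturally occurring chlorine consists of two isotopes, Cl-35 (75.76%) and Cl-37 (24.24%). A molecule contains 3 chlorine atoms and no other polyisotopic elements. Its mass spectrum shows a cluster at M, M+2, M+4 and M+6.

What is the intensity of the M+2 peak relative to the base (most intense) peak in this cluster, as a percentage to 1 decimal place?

96.0%

Term probabilities: M 0.4348, M+2 0.4174, M+4 0.1335, M+6 0.0142. Base peak = M.
P(M) = C(3,0) × 0.7576^3 × 0.2424^0 = 1 × 0.4348304 × 1.0000 = 0.434830 (base)
P(M+2) = C(3,1) × 0.7576^2 × 0.2424^1 = 3 × 0.57395776 × 0.2424 = 0.417382
Relative intensity = 0.417382 / 0.434830 × 100 = 96.0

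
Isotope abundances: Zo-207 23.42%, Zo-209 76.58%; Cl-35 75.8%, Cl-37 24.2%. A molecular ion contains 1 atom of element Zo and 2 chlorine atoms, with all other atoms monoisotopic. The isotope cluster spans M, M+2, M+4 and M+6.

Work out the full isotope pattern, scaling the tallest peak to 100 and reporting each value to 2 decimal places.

25.59 : 100.00 : 56.03 : 8.53

Element Zo pattern (n=1): 0.2342 : 0.7658
Chlorine pattern (n=2): 0.574564 : 0.366872 : 0.058564
Convolve the two distributions (both contribute in 2-u steps):
  M: 0.2342×0.574564 = 0.134563
  M+2: 0.2342×0.366872 + 0.7658×0.574564 = 0.525923
  M+4: 0.2342×0.058564 + 0.7658×0.366872 = 0.294666
  M+6: 0.7658×0.058564 = 0.044848
Scale to base peak (0.525923) = 100: 25.59 : 100.00 : 56.03 : 8.53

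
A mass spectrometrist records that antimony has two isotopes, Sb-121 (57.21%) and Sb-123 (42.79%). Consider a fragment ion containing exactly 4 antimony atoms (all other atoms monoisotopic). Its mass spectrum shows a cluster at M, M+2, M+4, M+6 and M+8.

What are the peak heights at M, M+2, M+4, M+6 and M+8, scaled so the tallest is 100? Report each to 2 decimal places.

29.79 : 89.13 : 100.00 : 49.86 : 9.32

Each Sb atom is independently Sb-121 (p = 0.5721) or Sb-123 (q = 0.4279); the cluster is the binomial expansion (p + q)^4.
P(M) = 0.5721^4 = 0.107124
P(M+2) = 4 × 0.5721^3 × 0.4279^1 = 0.320493
P(M+4) = 6 × 0.5721^2 × 0.4279^2 = 0.359567
P(M+6) = 4 × 0.5721^1 × 0.4279^3 = 0.179291
P(M+8) = 0.4279^4 = 0.033525
The M+4 peak is largest (0.359567); scaling to 100 gives 29.79 : 89.13 : 100.00 : 49.86 : 9.32.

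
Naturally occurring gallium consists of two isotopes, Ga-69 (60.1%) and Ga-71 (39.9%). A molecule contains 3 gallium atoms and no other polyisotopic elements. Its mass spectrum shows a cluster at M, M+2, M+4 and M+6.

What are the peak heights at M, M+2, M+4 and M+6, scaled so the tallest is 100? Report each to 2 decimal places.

50.21 : 100.00 : 66.39 : 14.69

Each Ga atom is independently Ga-69 (p = 0.601) or Ga-71 (q = 0.399); the cluster is the binomial expansion (p + q)^3.
P(M) = 0.601^3 = 0.217082
P(M+2) = 3 × 0.601^2 × 0.399^1 = 0.432358
P(M+4) = 3 × 0.601^1 × 0.399^2 = 0.287039
P(M+6) = 0.399^3 = 0.063521
The M+2 peak is largest (0.432358); scaling to 100 gives 50.21 : 100.00 : 66.39 : 14.69.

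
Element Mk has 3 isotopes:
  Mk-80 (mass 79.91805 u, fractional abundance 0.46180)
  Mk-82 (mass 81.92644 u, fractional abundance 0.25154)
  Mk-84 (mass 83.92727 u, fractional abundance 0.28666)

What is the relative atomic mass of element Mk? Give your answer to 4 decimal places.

Weight each isotope mass by its fractional abundance: 0.46180 × 79.91805 + 0.25154 × 81.92644 + 0.28666 × 83.92727
= 36.906155 + 20.607777 + 24.058591 = 81.572523 u

81.5725 u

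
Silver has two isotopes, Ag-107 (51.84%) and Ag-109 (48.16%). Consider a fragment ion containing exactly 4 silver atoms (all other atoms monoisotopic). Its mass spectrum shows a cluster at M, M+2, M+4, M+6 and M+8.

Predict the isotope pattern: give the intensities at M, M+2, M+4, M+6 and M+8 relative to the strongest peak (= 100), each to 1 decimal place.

19.3 : 71.8 : 100.0 : 61.9 : 14.4

Expanding (0.5184 + 0.4816)^4:
P(M) = 0.5184^4 = 0.072220
P(M+2) = 4 × 0.5184^3 × 0.4816^1 = 0.268375
P(M+4) = 6 × 0.5184^2 × 0.4816^2 = 0.373985
P(M+6) = 4 × 0.5184^1 × 0.4816^3 = 0.231624
P(M+8) = 0.4816^4 = 0.053795
The M+4 peak is largest (0.373985); scaling to 100 gives 19.3 : 71.8 : 100.0 : 61.9 : 14.4.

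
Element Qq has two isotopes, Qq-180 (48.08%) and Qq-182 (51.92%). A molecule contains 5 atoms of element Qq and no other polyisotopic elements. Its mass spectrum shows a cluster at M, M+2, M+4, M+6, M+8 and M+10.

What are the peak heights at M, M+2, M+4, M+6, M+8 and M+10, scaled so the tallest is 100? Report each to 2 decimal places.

7.94 : 42.88 : 92.60 : 100.00 : 53.99 : 11.66

Each Qq atom is independently Qq-180 (p = 0.4808) or Qq-182 (q = 0.5192); the cluster is the binomial expansion (p + q)^5.
P(M) = 0.4808^5 = 0.025693
P(M+2) = 5 × 0.4808^4 × 0.5192^1 = 0.138727
P(M+4) = 10 × 0.4808^3 × 0.5192^2 = 0.299614
P(M+6) = 10 × 0.4808^2 × 0.5192^3 = 0.323544
P(M+8) = 5 × 0.4808^1 × 0.5192^4 = 0.174692
P(M+10) = 0.5192^5 = 0.037729
The M+6 peak is largest (0.323544); scaling to 100 gives 7.94 : 42.88 : 92.60 : 100.00 : 53.99 : 11.66.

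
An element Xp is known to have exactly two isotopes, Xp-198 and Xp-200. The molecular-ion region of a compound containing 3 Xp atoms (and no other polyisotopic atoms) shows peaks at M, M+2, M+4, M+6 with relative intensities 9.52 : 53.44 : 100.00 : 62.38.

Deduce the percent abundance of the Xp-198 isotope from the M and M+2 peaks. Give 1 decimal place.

34.8%

Write p for the Xp-198 fraction. I(M+2)/I(M) = [C(3,1)·p^2·(1−p)] / p^3 = 3·(1−p)/p = 53.44/9.52 = 5.6134
(1−p)/p = 5.6134/3 = 1.8711  ⇒  p = 1/(1 + 1.8711) = 0.3483
Xp-198: 34.8%, Xp-200: 65.2%.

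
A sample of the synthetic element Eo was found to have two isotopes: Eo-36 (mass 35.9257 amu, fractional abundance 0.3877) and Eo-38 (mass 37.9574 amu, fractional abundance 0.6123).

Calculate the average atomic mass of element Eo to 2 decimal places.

Ar = Σ fᵢ·mᵢ = 0.3877 × 35.9257 + 0.6123 × 37.9574
= 13.92839 + 23.24132 = 37.16971 amu

37.17 amu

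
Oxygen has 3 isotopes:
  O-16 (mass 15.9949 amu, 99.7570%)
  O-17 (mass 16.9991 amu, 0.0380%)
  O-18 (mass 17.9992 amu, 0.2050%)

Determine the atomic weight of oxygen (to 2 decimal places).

16.00 amu

Weight each isotope mass by its fractional abundance: 0.997570 × 15.9949 + 0.000380 × 16.9991 + 0.002050 × 17.9992
= 15.95603 + 0.00646 + 0.03690 = 15.99939 amu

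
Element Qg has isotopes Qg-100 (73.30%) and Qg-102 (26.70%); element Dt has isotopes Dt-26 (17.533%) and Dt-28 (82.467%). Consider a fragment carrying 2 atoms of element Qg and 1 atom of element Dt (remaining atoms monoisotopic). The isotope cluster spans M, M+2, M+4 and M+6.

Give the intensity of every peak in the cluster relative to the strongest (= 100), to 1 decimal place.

18.4 : 100.0 : 65.5 : 11.5

Element Qg pattern (n=2): 0.537289 : 0.391422 : 0.071289
Element Dt pattern (n=1): 0.17533 : 0.82467
Convolve the two distributions (both contribute in 2-u steps):
  M: 0.537289×0.17533 = 0.094203
  M+2: 0.537289×0.82467 + 0.391422×0.17533 = 0.511714
  M+4: 0.391422×0.82467 + 0.071289×0.17533 = 0.335293
  M+6: 0.071289×0.82467 = 0.058790
Scale to base peak (0.511714) = 100: 18.4 : 100.0 : 65.5 : 11.5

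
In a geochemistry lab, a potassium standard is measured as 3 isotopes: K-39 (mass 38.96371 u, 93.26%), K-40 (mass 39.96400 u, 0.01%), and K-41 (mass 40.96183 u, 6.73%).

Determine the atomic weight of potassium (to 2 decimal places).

Ar = Σ fᵢ·mᵢ = 0.9326 × 38.96371 + 0.0001 × 39.96400 + 0.0673 × 40.96183
= 36.337556 + 0.003996 + 2.756731 = 39.098283 u

39.10 u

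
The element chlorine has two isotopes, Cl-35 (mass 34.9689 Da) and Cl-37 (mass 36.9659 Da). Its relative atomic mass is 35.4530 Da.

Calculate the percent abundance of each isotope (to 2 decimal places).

With x = fraction of Cl-35 (so Cl-37 is 1 − x):
34.9689·x + 36.9659·(1 − x) = 35.4530
(34.9689 − 36.9659)·x = 35.4530 − 36.9659
x = -1.5129 / -1.9970 = 0.75759 → 75.76% Cl-35, 24.24% Cl-37.

Cl-35: 75.76%, Cl-37: 24.24%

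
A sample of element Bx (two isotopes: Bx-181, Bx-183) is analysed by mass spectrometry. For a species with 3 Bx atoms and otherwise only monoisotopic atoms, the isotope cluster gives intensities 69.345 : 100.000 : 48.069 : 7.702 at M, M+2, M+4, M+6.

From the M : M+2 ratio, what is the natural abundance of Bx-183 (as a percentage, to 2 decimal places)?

Let p = fractional abundance of Bx-181. I(M+2)/I(M) = [C(3,1)·p^2·(1−p)] / p^3 = 3·(1−p)/p = 100.000/69.345 = 1.4421
(1−p)/p = 1.4421/3 = 0.4807  ⇒  p = 1/(1 + 0.4807) = 0.6754
Bx-181: 67.54%, Bx-183: 32.46%.

32.46%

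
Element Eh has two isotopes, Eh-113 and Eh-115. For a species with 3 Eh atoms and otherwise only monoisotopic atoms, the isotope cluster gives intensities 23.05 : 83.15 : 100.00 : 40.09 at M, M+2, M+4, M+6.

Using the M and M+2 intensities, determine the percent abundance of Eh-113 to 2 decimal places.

Let p = fractional abundance of Eh-113. I(M+2)/I(M) = [C(3,1)·p^2·(1−p)] / p^3 = 3·(1−p)/p = 83.15/23.05 = 3.6074
(1−p)/p = 3.6074/3 = 1.2025  ⇒  p = 1/(1 + 1.2025) = 0.4540
Eh-113: 45.40%, Eh-115: 54.60%.

45.40%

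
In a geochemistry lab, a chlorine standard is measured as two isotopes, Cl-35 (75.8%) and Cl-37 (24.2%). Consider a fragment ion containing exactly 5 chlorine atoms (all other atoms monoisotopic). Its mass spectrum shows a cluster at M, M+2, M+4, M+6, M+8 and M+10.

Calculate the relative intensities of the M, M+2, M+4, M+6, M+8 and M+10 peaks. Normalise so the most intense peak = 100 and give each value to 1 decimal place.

Each Cl atom is independently Cl-35 (p = 0.758) or Cl-37 (q = 0.242); the cluster is the binomial expansion (p + q)^5.
P(M) = 0.758^5 = 0.250234
P(M+2) = 5 × 0.758^4 × 0.242^1 = 0.399450
P(M+4) = 10 × 0.758^3 × 0.242^2 = 0.255058
P(M+6) = 10 × 0.758^2 × 0.242^3 = 0.081430
P(M+8) = 5 × 0.758^1 × 0.242^4 = 0.012999
P(M+10) = 0.242^5 = 0.000830
The M+2 peak is largest (0.399450); scaling to 100 gives 62.6 : 100.0 : 63.9 : 20.4 : 3.3 : 0.2.

62.6 : 100.0 : 63.9 : 20.4 : 3.3 : 0.2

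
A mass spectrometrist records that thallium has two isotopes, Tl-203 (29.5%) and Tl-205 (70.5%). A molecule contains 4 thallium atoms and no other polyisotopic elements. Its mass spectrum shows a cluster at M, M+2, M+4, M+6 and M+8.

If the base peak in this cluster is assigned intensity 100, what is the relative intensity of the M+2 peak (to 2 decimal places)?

17.51

Binomial terms of (0.295 + 0.705)^4: M 0.0076, M+2 0.0724, M+4 0.2595, M+6 0.4135, M+8 0.2470 → M+6 is the base peak.
P(M+6) = C(4,3) × 0.295^1 × 0.705^3 = 4 × 0.2950 × 0.35040263 = 0.413475 (base)
P(M+2) = C(4,1) × 0.295^3 × 0.705^1 = 4 × 0.02567237 × 0.7050 = 0.072396
Relative intensity = 0.072396 / 0.413475 × 100 = 17.51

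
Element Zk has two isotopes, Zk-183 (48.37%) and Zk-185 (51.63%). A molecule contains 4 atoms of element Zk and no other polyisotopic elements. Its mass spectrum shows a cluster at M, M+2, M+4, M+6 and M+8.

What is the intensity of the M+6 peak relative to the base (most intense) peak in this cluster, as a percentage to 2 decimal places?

71.16%

Term probabilities: M 0.0547, M+2 0.2337, M+4 0.3742, M+6 0.2663, M+8 0.0711. Base peak = M+4.
P(M+4) = C(4,2) × 0.4837^2 × 0.5163^2 = 6 × 0.23396569 × 0.26656569 = 0.374203 (base)
P(M+6) = C(4,3) × 0.4837^1 × 0.5163^3 = 4 × 0.4837 × 0.13762787 = 0.266282
Relative intensity = 0.266282 / 0.374203 × 100 = 71.16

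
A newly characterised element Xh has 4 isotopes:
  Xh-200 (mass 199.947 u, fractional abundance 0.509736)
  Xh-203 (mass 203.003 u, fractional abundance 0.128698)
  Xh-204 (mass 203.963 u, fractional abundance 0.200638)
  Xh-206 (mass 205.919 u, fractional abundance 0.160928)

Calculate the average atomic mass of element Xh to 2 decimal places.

202.11 u

The abundance-weighted mean is 0.509736 × 199.947 + 0.128698 × 203.003 + 0.200638 × 203.963 + 0.160928 × 205.919
= 101.9202 + 26.1261 + 40.9227 + 33.1381 = 202.1071 u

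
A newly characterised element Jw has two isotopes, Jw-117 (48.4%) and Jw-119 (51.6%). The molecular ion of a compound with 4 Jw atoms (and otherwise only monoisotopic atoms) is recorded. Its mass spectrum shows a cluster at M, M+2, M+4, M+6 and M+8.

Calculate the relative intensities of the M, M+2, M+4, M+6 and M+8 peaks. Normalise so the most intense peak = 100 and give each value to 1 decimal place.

The 4 Jw atoms are independent, so intensities follow the terms of (0.484 + 0.516)^4.
P(M) = 0.484^4 = 0.054876
P(M+2) = 4 × 0.484^3 × 0.516^1 = 0.234016
P(M+4) = 6 × 0.484^2 × 0.516^2 = 0.374232
P(M+6) = 4 × 0.484^1 × 0.516^3 = 0.265983
P(M+8) = 0.516^4 = 0.070892
The M+4 peak is largest (0.374232); scaling to 100 gives 14.7 : 62.5 : 100.0 : 71.1 : 18.9.

14.7 : 62.5 : 100.0 : 71.1 : 18.9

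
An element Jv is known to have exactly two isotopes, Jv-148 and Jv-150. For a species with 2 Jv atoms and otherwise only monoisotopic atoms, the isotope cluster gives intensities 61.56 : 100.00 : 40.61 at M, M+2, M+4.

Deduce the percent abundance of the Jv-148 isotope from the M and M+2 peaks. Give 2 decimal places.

If p is the fraction of Jv that is Jv-148, then I(M+2)/I(M) = [C(2,1)·p^1·(1−p)] / p^2 = 2·(1−p)/p = 100.00/61.56 = 1.6244
(1−p)/p = 1.6244/2 = 0.8122  ⇒  p = 1/(1 + 0.8122) = 0.5518
Jv-148: 55.18%, Jv-150: 44.82%.

55.18%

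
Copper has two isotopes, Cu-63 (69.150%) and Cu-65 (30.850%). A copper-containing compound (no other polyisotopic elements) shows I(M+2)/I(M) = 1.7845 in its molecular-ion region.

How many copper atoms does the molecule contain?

For n independent Cu atoms, I(M+2)/I(M) = n · (abundance Cu-65) / (abundance Cu-63) = n · 0.30850/0.69150.
n = 1.7845 × 0.69150/0.30850 = 4.00 ≈ 4

4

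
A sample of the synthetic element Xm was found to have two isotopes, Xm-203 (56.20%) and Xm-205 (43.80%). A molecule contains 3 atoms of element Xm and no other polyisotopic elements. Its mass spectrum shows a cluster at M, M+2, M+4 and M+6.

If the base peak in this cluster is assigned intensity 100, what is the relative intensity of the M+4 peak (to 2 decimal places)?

Binomial terms of (0.5620 + 0.4380)^3: M 0.1775, M+2 0.4150, M+4 0.3234, M+6 0.0840 → M+2 is the base peak.
P(M+2) = C(3,1) × 0.5620^2 × 0.4380^1 = 3 × 0.315844 × 0.4380 = 0.415019 (base)
P(M+4) = C(3,2) × 0.5620^1 × 0.4380^2 = 3 × 0.5620 × 0.191844 = 0.323449
Relative intensity = 0.323449 / 0.415019 × 100 = 77.94

77.94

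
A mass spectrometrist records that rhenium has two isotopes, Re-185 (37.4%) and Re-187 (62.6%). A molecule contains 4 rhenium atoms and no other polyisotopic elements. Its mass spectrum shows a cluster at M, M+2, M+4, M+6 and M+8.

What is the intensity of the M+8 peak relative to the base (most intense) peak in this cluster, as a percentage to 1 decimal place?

41.8%

Term probabilities: M 0.0196, M+2 0.1310, M+4 0.3289, M+6 0.3670, M+8 0.1536. Base peak = M+6.
P(M+6) = C(4,3) × 0.374^1 × 0.626^3 = 4 × 0.3740 × 0.24531438 = 0.366990 (base)
P(M+8) = C(4,4) × 0.374^0 × 0.626^4 = 1 × 1.0000 × 0.1535668 = 0.153567
Relative intensity = 0.153567 / 0.366990 × 100 = 41.8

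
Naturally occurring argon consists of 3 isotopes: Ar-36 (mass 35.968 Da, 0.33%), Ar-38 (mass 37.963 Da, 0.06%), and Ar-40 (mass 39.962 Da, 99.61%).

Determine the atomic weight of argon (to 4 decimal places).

The abundance-weighted mean is 0.0033 × 35.968 + 0.0006 × 37.963 + 0.9961 × 39.962
= 0.11869 + 0.02278 + 39.80615 = 39.94762 Da

39.9476 Da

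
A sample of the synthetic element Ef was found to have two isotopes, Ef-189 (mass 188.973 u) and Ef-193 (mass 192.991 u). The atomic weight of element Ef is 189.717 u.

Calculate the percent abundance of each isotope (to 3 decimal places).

Ef-189: 81.483%, Ef-193: 18.517%

Let x be the fractional abundance of Ef-189; then Ef-193 has abundance 1 − x.
188.973·x + 192.991·(1 − x) = 189.717
(188.973 − 192.991)·x = 189.717 − 192.991
x = -3.274 / -4.018 = 0.81483 → 81.483% Ef-189, 18.517% Ef-193.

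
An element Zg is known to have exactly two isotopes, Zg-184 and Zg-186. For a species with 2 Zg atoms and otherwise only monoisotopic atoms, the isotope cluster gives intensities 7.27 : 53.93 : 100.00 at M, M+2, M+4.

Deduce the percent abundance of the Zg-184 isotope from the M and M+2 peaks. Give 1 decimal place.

Let p = fractional abundance of Zg-184. I(M+2)/I(M) = [C(2,1)·p^1·(1−p)] / p^2 = 2·(1−p)/p = 53.93/7.27 = 7.4182
(1−p)/p = 7.4182/2 = 3.7091  ⇒  p = 1/(1 + 3.7091) = 0.2124
Zg-184: 21.2%, Zg-186: 78.8%.

21.2%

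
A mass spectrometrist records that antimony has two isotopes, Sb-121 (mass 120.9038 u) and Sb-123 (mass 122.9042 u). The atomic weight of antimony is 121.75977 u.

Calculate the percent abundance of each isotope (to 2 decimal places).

Sb-121: 57.21%, Sb-123: 42.79%

Writing the weighted mean with unknown fraction x of Sb-121:
120.9038·x + 122.9042·(1 − x) = 121.75977
(120.9038 − 122.9042)·x = 121.75977 − 122.9042
x = -1.14443 / -2.0004 = 0.57210 → 57.21% Sb-121, 42.79% Sb-123.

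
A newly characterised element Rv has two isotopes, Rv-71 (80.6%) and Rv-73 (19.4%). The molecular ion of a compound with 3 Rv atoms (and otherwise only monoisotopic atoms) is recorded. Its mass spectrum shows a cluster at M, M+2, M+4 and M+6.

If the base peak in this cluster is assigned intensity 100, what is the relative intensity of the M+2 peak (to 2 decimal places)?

Binomial terms of (0.806 + 0.194)^3: M 0.5236, M+2 0.3781, M+4 0.0910, M+6 0.0073 → M is the base peak.
P(M) = C(3,0) × 0.806^3 × 0.194^0 = 1 × 0.52360662 × 1.0000 = 0.523607 (base)
P(M+2) = C(3,1) × 0.806^2 × 0.194^1 = 3 × 0.649636 × 0.1940 = 0.378088
Relative intensity = 0.378088 / 0.523607 × 100 = 72.21

72.21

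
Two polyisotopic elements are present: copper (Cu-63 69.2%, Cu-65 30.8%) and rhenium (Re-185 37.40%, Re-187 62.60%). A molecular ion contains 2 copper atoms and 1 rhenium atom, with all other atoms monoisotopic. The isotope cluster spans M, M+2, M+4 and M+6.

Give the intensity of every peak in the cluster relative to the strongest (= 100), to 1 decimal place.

Copper pattern (n=2): 0.478864 : 0.426272 : 0.094864
Rhenium pattern (n=1): 0.3740 : 0.6260
Convolve the two distributions (both contribute in 2-u steps):
  M: 0.478864×0.3740 = 0.179095
  M+2: 0.478864×0.6260 + 0.426272×0.3740 = 0.459195
  M+4: 0.426272×0.6260 + 0.094864×0.3740 = 0.302325
  M+6: 0.094864×0.6260 = 0.059385
Scale to base peak (0.459195) = 100: 39.0 : 100.0 : 65.8 : 12.9

39.0 : 100.0 : 65.8 : 12.9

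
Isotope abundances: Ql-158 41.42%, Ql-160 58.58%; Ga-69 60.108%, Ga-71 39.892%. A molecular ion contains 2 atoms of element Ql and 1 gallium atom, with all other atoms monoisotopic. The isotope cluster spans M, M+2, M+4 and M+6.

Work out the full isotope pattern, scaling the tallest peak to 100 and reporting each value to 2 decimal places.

25.79 : 90.07 : 100.00 : 34.24

Element Ql pattern (n=2): 0.17156164 : 0.48527672 : 0.34316164
Gallium pattern (n=1): 0.60108 : 0.39892
Convolve the two distributions (both contribute in 2-u steps):
  M: 0.17156164×0.60108 = 0.103122
  M+2: 0.17156164×0.39892 + 0.48527672×0.60108 = 0.360130
  M+4: 0.48527672×0.39892 + 0.34316164×0.60108 = 0.399854
  M+6: 0.34316164×0.39892 = 0.136894
Scale to base peak (0.399854) = 100: 25.79 : 90.07 : 100.00 : 34.24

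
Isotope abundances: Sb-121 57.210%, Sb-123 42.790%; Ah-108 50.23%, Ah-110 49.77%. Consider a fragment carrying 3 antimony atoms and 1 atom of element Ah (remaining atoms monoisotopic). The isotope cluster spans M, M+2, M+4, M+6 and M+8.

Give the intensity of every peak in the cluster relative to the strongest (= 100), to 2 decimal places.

Antimony pattern (n=3): 0.18724742 : 0.42015297 : 0.3142518 : 0.07834781
Element Ah pattern (n=1): 0.5023 : 0.4977
Convolve the two distributions (both contribute in 2-u steps):
  M: 0.18724742×0.5023 = 0.094054
  M+2: 0.18724742×0.4977 + 0.42015297×0.5023 = 0.304236
  M+4: 0.42015297×0.4977 + 0.3142518×0.5023 = 0.366959
  M+6: 0.3142518×0.4977 + 0.07834781×0.5023 = 0.195757
  M+8: 0.07834781×0.4977 = 0.038994
Scale to base peak (0.366959) = 100: 25.63 : 82.91 : 100.00 : 53.35 : 10.63

25.63 : 82.91 : 100.00 : 53.35 : 10.63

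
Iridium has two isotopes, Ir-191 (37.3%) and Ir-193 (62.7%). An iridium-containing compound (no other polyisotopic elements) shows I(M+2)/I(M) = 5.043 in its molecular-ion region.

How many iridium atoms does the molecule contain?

3

With n Ir atoms, P(M+2)/P(M) = C(n,1)·p^(n−1)q / p^n = n·q/p = n · 0.627/0.373.
n = 5.043 × 0.373/0.627 = 3.00 ≈ 3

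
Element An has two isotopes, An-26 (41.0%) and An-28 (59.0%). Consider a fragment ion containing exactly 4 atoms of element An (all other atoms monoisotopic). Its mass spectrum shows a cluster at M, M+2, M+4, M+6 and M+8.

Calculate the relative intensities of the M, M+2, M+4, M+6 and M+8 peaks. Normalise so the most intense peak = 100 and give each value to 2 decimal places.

Each An atom is independently An-26 (p = 0.410) or An-28 (q = 0.590); the cluster is the binomial expansion (p + q)^4.
P(M) = 0.410^4 = 0.028258
P(M+2) = 4 × 0.410^3 × 0.590^1 = 0.162654
P(M+4) = 6 × 0.410^2 × 0.590^2 = 0.351094
P(M+6) = 4 × 0.410^1 × 0.590^3 = 0.336822
P(M+8) = 0.590^4 = 0.121174
The M+4 peak is largest (0.351094); scaling to 100 gives 8.05 : 46.33 : 100.00 : 95.93 : 34.51.

8.05 : 46.33 : 100.00 : 95.93 : 34.51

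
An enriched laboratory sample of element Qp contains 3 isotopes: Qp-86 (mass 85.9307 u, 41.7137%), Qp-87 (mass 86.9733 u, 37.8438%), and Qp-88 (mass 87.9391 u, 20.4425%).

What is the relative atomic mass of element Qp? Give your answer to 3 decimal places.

86.736 u

The abundance-weighted mean is 0.417137 × 85.9307 + 0.378438 × 86.9733 + 0.204425 × 87.9391
= 35.84487 + 32.91400 + 17.97695 = 86.73582 u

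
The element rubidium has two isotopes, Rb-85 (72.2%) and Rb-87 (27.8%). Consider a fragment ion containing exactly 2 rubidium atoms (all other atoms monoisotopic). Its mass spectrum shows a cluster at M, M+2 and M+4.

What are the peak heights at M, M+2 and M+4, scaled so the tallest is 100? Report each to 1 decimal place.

The 2 Rb atoms are independent, so intensities follow the terms of (0.722 + 0.278)^2.
P(M) = 0.722^2 = 0.521284
P(M+2) = 2 × 0.722^1 × 0.278^1 = 0.401432
P(M+4) = 0.278^2 = 0.077284
The M peak is largest (0.521284); scaling to 100 gives 100.0 : 77.0 : 14.8.

100.0 : 77.0 : 14.8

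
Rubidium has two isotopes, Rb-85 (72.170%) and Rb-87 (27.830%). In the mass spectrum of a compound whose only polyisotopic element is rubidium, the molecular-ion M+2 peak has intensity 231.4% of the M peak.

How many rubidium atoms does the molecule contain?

With n Rb atoms, P(M+2)/P(M) = C(n,1)·p^(n−1)q / p^n = n·q/p = n · 0.27830/0.72170.
n = 2.314 × 0.72170/0.27830 = 6.00 ≈ 6

6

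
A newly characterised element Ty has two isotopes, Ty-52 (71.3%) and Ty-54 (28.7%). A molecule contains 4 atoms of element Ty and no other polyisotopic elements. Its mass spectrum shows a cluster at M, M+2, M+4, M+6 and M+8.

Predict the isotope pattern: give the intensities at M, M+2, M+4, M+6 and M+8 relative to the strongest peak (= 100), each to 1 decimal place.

62.1 : 100.0 : 60.4 : 16.2 : 1.6

The 4 Ty atoms are independent, so intensities follow the terms of (0.713 + 0.287)^4.
P(M) = 0.713^4 = 0.258439
P(M+2) = 4 × 0.713^3 × 0.287^1 = 0.416112
P(M+4) = 6 × 0.713^2 × 0.287^2 = 0.251243
P(M+6) = 4 × 0.713^1 × 0.287^3 = 0.067421
P(M+8) = 0.287^4 = 0.006785
The M+2 peak is largest (0.416112); scaling to 100 gives 62.1 : 100.0 : 60.4 : 16.2 : 1.6.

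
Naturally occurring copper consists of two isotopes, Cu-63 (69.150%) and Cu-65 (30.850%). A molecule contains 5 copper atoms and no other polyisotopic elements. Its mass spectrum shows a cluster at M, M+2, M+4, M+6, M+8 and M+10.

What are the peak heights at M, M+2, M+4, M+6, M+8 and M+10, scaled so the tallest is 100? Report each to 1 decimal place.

44.8 : 100.0 : 89.2 : 39.8 : 8.9 : 0.8

Expanding (0.69150 + 0.30850)^5:
P(M) = 0.69150^5 = 0.158111
P(M+2) = 5 × 0.69150^4 × 0.30850^1 = 0.352691
P(M+4) = 10 × 0.69150^3 × 0.30850^2 = 0.314693
P(M+6) = 10 × 0.69150^2 × 0.30850^3 = 0.140394
P(M+8) = 5 × 0.69150^1 × 0.30850^4 = 0.031317
P(M+10) = 0.30850^5 = 0.002794
The M+2 peak is largest (0.352691); scaling to 100 gives 44.8 : 100.0 : 89.2 : 39.8 : 8.9 : 0.8.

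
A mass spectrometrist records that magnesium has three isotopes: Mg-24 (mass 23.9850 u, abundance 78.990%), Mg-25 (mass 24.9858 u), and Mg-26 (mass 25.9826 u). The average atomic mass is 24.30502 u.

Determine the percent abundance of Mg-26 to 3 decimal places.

11.010%

The remaining 21.010% is split between Mg-25 (fraction x) and Mg-26 (fraction 0.21010 − x).
Substituting: 24.9858x + 25.9826(0.21010 − x) = 5.3592685
(24.9858 − 25.9826)x = -0.09967576  ⇒  x = 0.10000, y = 0.11010
Mg-25: 10.000%, Mg-26: 11.010%.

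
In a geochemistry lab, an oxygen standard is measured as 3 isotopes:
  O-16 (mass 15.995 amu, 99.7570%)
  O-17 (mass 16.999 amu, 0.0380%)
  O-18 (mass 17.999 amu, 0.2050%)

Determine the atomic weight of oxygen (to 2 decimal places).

16.00 amu

Average mass = Σ (abundance × isotope mass) = 0.997570 × 15.995 + 0.000380 × 16.999 + 0.002050 × 17.999
= 15.9561 + 0.0065 + 0.0369 = 15.9995 amu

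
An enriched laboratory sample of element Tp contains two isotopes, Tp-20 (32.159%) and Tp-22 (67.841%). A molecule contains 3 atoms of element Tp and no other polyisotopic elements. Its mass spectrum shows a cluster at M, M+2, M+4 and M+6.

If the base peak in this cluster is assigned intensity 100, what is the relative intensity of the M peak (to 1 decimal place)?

7.5

Term probabilities: M 0.0333, M+2 0.2105, M+4 0.4440, M+6 0.3122. Base peak = M+4.
P(M+4) = C(3,2) × 0.32159^1 × 0.67841^2 = 3 × 0.32159 × 0.46024013 = 0.444026 (base)
P(M) = C(3,0) × 0.32159^3 × 0.67841^0 = 1 × 0.03325888 × 1.0000 = 0.033259
Relative intensity = 0.033259 / 0.444026 × 100 = 7.5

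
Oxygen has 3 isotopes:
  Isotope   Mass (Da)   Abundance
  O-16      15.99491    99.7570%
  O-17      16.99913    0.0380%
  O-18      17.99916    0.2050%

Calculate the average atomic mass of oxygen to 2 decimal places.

Weight each isotope mass by its fractional abundance: 0.997570 × 15.99491 + 0.000380 × 16.99913 + 0.002050 × 17.99916
= 15.956042 + 0.006460 + 0.036898 = 15.999400 Da

16.00 Da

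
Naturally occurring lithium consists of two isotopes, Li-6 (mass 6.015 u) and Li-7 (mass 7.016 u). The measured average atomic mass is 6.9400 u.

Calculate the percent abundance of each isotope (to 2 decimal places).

Li-6: 7.59%, Li-7: 92.41%

With x = fraction of Li-6 (so Li-7 is 1 − x):
6.015·x + 7.016·(1 − x) = 6.9400
(6.015 − 7.016)·x = 6.9400 − 7.016
x = -0.0760 / -1.001 = 0.07592 → 7.59% Li-6, 92.41% Li-7.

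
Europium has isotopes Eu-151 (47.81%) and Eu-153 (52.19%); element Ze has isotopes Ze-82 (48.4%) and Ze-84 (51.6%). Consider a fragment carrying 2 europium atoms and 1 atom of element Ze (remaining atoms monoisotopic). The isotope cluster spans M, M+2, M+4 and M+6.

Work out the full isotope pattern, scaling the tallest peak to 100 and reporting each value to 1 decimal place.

28.4 : 92.3 : 100.0 : 36.1

Europium pattern (n=2): 0.22857961 : 0.49904078 : 0.27237961
Element Ze pattern (n=1): 0.4840 : 0.5160
Convolve the two distributions (both contribute in 2-u steps):
  M: 0.22857961×0.4840 = 0.110633
  M+2: 0.22857961×0.5160 + 0.49904078×0.4840 = 0.359483
  M+4: 0.49904078×0.5160 + 0.27237961×0.4840 = 0.389337
  M+6: 0.27237961×0.5160 = 0.140548
Scale to base peak (0.389337) = 100: 28.4 : 92.3 : 100.0 : 36.1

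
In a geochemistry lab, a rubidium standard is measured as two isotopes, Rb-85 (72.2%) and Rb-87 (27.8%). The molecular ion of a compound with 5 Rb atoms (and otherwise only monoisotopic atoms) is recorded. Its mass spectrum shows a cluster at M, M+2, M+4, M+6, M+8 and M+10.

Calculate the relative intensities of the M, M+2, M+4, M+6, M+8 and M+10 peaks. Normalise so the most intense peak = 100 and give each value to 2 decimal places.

51.94 : 100.00 : 77.01 : 29.65 : 5.71 : 0.44

Each Rb atom is independently Rb-85 (p = 0.722) or Rb-87 (q = 0.278); the cluster is the binomial expansion (p + q)^5.
P(M) = 0.722^5 = 0.196194
P(M+2) = 5 × 0.722^4 × 0.278^1 = 0.377714
P(M+4) = 10 × 0.722^3 × 0.278^2 = 0.290872
P(M+6) = 10 × 0.722^2 × 0.278^3 = 0.111998
P(M+8) = 5 × 0.722^1 × 0.278^4 = 0.021562
P(M+10) = 0.278^5 = 0.001660
The M+2 peak is largest (0.377714); scaling to 100 gives 51.94 : 100.00 : 77.01 : 29.65 : 5.71 : 0.44.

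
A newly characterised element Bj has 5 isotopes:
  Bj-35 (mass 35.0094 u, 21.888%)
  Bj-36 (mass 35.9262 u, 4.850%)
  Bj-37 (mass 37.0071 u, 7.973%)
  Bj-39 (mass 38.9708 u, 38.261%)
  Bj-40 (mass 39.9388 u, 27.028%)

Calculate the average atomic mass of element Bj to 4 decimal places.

Average mass = Σ (abundance × isotope mass) = 0.21888 × 35.0094 + 0.04850 × 35.9262 + 0.07973 × 37.0071 + 0.38261 × 38.9708 + 0.27028 × 39.9388
= 7.66286 + 1.74242 + 2.95058 + 14.91062 + 10.79466 = 38.06114 u

38.0611 u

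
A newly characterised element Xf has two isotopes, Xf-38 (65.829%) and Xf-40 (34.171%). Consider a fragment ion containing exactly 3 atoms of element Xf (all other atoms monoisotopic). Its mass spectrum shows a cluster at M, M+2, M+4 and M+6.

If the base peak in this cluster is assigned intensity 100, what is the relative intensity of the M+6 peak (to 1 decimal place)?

9.0

(0.65829 + 0.34171)^3 gives M 0.2853, M+2 0.4442, M+4 0.2306, M+6 0.0399; the largest is M+2.
P(M+2) = C(3,1) × 0.65829^2 × 0.34171^1 = 3 × 0.43334572 × 0.34171 = 0.444236 (base)
P(M+6) = C(3,3) × 0.65829^0 × 0.34171^3 = 1 × 1.0000 × 0.03990002 = 0.039900
Relative intensity = 0.039900 / 0.444236 × 100 = 9.0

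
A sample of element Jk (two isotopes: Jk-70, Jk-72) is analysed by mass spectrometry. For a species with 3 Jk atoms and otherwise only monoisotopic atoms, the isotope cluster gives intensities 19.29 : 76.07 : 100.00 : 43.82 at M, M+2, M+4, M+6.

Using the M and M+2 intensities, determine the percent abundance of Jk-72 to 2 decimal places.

56.79%

If p is the fraction of Jk that is Jk-70, then I(M+2)/I(M) = [C(3,1)·p^2·(1−p)] / p^3 = 3·(1−p)/p = 76.07/19.29 = 3.9435
(1−p)/p = 3.9435/3 = 1.3145  ⇒  p = 1/(1 + 1.3145) = 0.4321
Jk-70: 43.21%, Jk-72: 56.79%.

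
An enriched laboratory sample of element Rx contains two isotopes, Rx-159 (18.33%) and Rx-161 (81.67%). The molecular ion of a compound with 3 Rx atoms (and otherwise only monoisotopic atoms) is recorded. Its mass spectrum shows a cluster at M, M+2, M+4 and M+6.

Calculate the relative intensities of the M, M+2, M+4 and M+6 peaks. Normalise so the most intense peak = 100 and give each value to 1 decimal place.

1.1 : 15.1 : 67.3 : 100.0

Each Rx atom is independently Rx-159 (p = 0.1833) or Rx-161 (q = 0.8167); the cluster is the binomial expansion (p + q)^3.
P(M) = 0.1833^3 = 0.006159
P(M+2) = 3 × 0.1833^2 × 0.8167^1 = 0.082321
P(M+4) = 3 × 0.1833^1 × 0.8167^2 = 0.366783
P(M+6) = 0.8167^3 = 0.544738
The M+6 peak is largest (0.544738); scaling to 100 gives 1.1 : 15.1 : 67.3 : 100.0.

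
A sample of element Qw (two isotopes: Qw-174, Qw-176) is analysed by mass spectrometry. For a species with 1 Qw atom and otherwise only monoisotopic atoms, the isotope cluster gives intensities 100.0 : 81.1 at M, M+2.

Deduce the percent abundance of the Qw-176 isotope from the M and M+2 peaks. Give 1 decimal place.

44.8%

If p is the fraction of Qw that is Qw-174, then I(M+2)/I(M) = [C(1,1)·p^0·(1−p)] / p^1 = 1·(1−p)/p = 81.1/100.0 = 0.8110
(1−p)/p = 0.8110/1 = 0.8110  ⇒  p = 1/(1 + 0.8110) = 0.5522
Qw-174: 55.2%, Qw-176: 44.8%.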